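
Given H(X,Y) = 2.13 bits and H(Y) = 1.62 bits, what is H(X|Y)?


H(X|Y) = H(X,Y) - H(Y) = 2.13 - 1.62 = 0.51

0.51 bits


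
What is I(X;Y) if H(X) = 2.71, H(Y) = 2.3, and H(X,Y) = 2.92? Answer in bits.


I(X;Y) = H(X) + H(Y) - H(X,Y) = 2.71 + 2.3 - 2.92 = 2.09

2.09 bits


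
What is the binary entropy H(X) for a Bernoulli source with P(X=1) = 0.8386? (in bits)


H = -p*log2(p) - (1-p)*log2(1-p). -0.8386*log2(0.8386) = 0.212958; -0.1614*log2(0.1614) = 0.424690. H = 0.212958 + 0.424690 = 0.6376

0.6376 bits


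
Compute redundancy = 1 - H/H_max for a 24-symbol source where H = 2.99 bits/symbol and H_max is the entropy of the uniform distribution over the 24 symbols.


H_max = log2(K) = log2(24) = 4.585 bits/symbol. Redundancy = 1 - H/H_max = 1 - 2.99/4.585 = 1 - 0.6521 = 0.3479

0.3479


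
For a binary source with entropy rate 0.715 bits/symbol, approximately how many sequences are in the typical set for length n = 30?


log2|A_typical| = nH = 30 * 0.715 = 21.45, so |A_typical| ~ 2^21.45 = 2.865e+06

2.865e+06


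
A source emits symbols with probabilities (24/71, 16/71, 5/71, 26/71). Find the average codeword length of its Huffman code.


Huffman construction (repeatedly merge the two least-probable nodes; each merge adds 1 bit to every symbol beneath it): 5/71 + 16/71 = 21/71; 21/71 + 24/71 = 45/71; 26/71 + 45/71 = 1. Resulting codeword lengths (in the order the probabilities were given): (2, 3, 3, 1). L_avg = sum(p_i * l_i) = 24/71*2 + 16/71*3 + 5/71*3 + 26/71*1 = 137/71 = 1.9296

1.9296 bits


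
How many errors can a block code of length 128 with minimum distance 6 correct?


Correction capability = floor((d-1)/2) = floor((6-1)/2) = 2

2 errors


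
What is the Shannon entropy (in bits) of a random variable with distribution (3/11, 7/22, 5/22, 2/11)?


H = -sum(p_i * log2(p_i)). Terms: -(3/11)*log2(3/11) = 0.511219; -(7/22)*log2(7/22) = 0.525661; -(5/22)*log2(5/22) = 0.485796; -(2/11)*log2(2/11) = 0.447169. H = 0.511219 + 0.525661 + 0.485796 + 0.447169 = 1.9698

1.9698 bits


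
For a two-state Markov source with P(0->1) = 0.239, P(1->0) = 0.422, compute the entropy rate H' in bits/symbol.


Stationary distribution: pi_0 = p10/(p01+p10) = 0.6384, pi_1 = 0.3616. Entropy rate H' = pi_0*H(p01) + pi_1*H(p10) = 0.6384*0.7934 + 0.3616*0.9824 = 0.8617

0.8617 bits/symbol


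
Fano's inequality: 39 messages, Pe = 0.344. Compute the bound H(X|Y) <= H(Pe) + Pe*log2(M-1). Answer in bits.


H(Pe) = -Pe*log2(Pe) - (1-Pe)*log2(1-Pe) = -0.344*log2(0.344) - 0.656*log2(0.656) = 0.529595 + 0.399000 = 0.9286. Pe*log2(M-1) = 0.344*log2(38) = 1.805287. Bound = H(Pe) + Pe*log2(M-1) = 0.529595 + 0.399000 + 1.805287 = 2.7339

2.7339 bits


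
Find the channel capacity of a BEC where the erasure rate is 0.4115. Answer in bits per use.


C = 1 - epsilon = 1 - 0.4115 = 0.5885

0.5885 bits


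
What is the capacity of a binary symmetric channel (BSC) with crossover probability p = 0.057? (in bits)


H(p) = -p*log2(p) - (1-p)*log2(1-p) = -0.057*log2(0.057) - 0.943*log2(0.943) = 0.235575 + 0.079844 = 0.3154. C = 1 - H(p) = 1 - 0.3154 = 0.6846

0.6846 bits


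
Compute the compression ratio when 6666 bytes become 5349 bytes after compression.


Ratio = original / compressed = 6666 / 5349 = 1.2462

1.2462


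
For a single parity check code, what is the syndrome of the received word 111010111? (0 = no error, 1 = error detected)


Syndrome = XOR of all bits = 1 XOR 1 XOR 1 XOR 0 XOR 1 XOR 0 XOR 1 XOR 1 XOR 1 = 1

1


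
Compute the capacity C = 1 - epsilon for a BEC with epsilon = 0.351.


C = 1 - epsilon = 1 - 0.351 = 0.649

0.649 bits


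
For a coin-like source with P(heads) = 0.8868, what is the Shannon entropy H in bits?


H = -p*log2(p) - (1-p)*log2(1-p). -0.8868*log2(0.8868) = 0.153700; -0.1132*log2(0.1132) = 0.355794. H = 0.153700 + 0.355794 = 0.5095

0.5095 bits


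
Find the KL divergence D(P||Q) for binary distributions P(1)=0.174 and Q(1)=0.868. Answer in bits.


KL = p*log2(p/q) + (1-p)*log2((1-p)/(1-q)) = 0.174*log2(0.174/0.868) + 0.826*log2(0.826/0.132) = 1.7818

1.7818 bits


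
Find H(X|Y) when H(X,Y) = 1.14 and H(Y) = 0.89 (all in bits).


H(X|Y) = H(X,Y) - H(Y) = 1.14 - 0.89 = 0.25

0.25 bits


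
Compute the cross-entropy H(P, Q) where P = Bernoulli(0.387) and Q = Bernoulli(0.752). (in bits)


H(P,Q) = -p*log2(q) - (1-p)*log2(1-q). -0.387*log2(0.752) = 0.159133; -0.613*log2(0.248) = 1.233103. H(P,Q) = 0.159133 + 1.233103 = 1.3922

1.3922 bits


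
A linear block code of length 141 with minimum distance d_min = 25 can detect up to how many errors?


Detection capability = d_min - 1 = 25 - 1 = 24

24 errors


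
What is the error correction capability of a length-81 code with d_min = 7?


Correction capability = floor((d-1)/2) = floor((7-1)/2) = 3

3 errors


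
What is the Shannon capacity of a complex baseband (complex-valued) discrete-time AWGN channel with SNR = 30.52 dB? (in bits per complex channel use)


SNR_linear = 10^(30.52/10) = 1127.1975; C = log2(1 + SNR_linear) = log2(1 + 1127.1975) = 10.1398

10.1398 bits/channel use


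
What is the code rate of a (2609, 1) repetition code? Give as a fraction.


Rate = k/n = 1/2609

1/2609


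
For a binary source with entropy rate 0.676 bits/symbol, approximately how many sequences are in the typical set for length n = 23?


log2|A_typical| = nH = 23 * 0.676 = 15.548, so |A_typical| ~ 2^15.548 = 4.791e+04

4.791e+04


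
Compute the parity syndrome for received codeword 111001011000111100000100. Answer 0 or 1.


Syndrome = XOR of all bits = 1 XOR 1 XOR 1 XOR 0 XOR 0 XOR 1 XOR 0 XOR 1 XOR 1 XOR 0 XOR 0 XOR 0 XOR 1 XOR 1 XOR 1 XOR 1 XOR 0 XOR 0 XOR 0 XOR 0 XOR 0 XOR 1 XOR 0 XOR 0 = 1

1


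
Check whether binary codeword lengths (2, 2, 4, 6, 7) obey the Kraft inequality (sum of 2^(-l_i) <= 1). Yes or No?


Kraft sum = sum(2^(-l_i)) = 0.5859, need <= 1. Result: satisfied (a binary prefix-free code with these lengths exists)

Yes


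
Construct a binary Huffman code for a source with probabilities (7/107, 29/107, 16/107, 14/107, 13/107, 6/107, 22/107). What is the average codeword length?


Huffman construction (repeatedly merge the two least-probable nodes; each merge adds 1 bit to every symbol beneath it): 6/107 + 7/107 = 13/107; 13/107 + 13/107 = 26/107; 14/107 + 16/107 = 30/107; 22/107 + 26/107 = 48/107; 29/107 + 30/107 = 59/107; 48/107 + 59/107 = 1. Resulting codeword lengths (in the order the probabilities were given): (4, 2, 3, 3, 3, 4, 2). L_avg = sum(p_i * l_i) = 7/107*4 + 29/107*2 + 16/107*3 + 14/107*3 + 13/107*3 + 6/107*4 + 22/107*2 = 283/107 = 2.6449

2.6449 bits


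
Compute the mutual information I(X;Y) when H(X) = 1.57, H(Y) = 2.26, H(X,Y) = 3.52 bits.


I(X;Y) = H(X) + H(Y) - H(X,Y) = 1.57 + 2.26 - 3.52 = 0.31

0.31 bits


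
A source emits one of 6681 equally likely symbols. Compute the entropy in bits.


H = log2(n) = log2(6681) = 12.7058

12.7058 bits


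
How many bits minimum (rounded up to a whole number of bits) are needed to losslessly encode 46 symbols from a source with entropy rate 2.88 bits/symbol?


Minimum bits >= n * H = 46 * 2.88 = 132.48, rounded up to a whole number of bits = 133

133 bits


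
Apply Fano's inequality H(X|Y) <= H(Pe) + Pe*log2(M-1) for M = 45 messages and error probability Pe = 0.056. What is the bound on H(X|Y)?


H(Pe) = -Pe*log2(Pe) - (1-Pe)*log2(1-Pe) = -0.056*log2(0.056) - 0.944*log2(0.944) = 0.232872 + 0.078485 = 0.3114. Pe*log2(M-1) = 0.056*log2(44) = 0.305728. Bound = H(Pe) + Pe*log2(M-1) = 0.232872 + 0.078485 + 0.305728 = 0.6171

0.6171 bits


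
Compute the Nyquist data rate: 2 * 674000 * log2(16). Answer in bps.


Rate = 2 * B * log2(M) = 2 * 674000 * 4.0 = 5392000.0

5392000.0 bps


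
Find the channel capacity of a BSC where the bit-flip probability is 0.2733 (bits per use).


H(p) = -p*log2(p) - (1-p)*log2(1-p) = -0.2733*log2(0.2733) - 0.7267*log2(0.7267) = 0.511465 + 0.334695 = 0.8462. C = 1 - H(p) = 1 - 0.8462 = 0.1538

0.1538 bits


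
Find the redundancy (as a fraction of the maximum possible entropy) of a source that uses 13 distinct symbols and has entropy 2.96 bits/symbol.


H_max = log2(K) = log2(13) = 3.7004 bits/symbol. Redundancy = 1 - H/H_max = 1 - 2.96/3.7004 = 1 - 0.7999 = 0.2001

0.2001


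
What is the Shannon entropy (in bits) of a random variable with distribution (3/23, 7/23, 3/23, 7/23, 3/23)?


H = -sum(p_i * log2(p_i)). Terms: -(3/23)*log2(3/23) = 0.383296; -(7/23)*log2(7/23) = 0.522324; -(3/23)*log2(3/23) = 0.383296; -(7/23)*log2(7/23) = 0.522324; -(3/23)*log2(3/23) = 0.383296. H = 0.383296 + 0.522324 + 0.383296 + 0.522324 + 0.383296 = 2.1945

2.1945 bits


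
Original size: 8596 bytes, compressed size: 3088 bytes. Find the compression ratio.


Ratio = original / compressed = 8596 / 3088 = 2.7837

2.7837


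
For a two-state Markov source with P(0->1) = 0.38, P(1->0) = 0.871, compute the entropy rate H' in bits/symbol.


Stationary distribution: pi_0 = p10/(p01+p10) = 0.6962, pi_1 = 0.3038. Entropy rate H' = pi_0*H(p01) + pi_1*H(p10) = 0.6962*0.958 + 0.3038*0.5547 = 0.8355

0.8355 bits/symbol


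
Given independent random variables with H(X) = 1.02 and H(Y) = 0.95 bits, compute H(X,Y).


For independent variables, H(X,Y) = H(X) + H(Y) = 1.02 + 0.95 = 1.97

1.97 bits


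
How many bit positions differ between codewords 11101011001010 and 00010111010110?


Count differing positions: ^ ^ ^ ^ ^ ^ . . . ^ ^ ^ . . = 9 differences

9


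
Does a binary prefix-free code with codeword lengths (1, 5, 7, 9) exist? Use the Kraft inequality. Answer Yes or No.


Kraft sum = sum(2^(-l_i)) = 0.541, need <= 1. Result: satisfied (a binary prefix-free code with these lengths exists)

Yes


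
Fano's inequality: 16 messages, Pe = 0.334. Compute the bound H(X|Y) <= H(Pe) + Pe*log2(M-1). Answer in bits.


H(Pe) = -Pe*log2(Pe) - (1-Pe)*log2(1-Pe) = -0.334*log2(0.334) - 0.666*log2(0.666) = 0.528415 + 0.390546 = 0.919. Pe*log2(M-1) = 0.334*log2(15) = 1.304901. Bound = H(Pe) + Pe*log2(M-1) = 0.528415 + 0.390546 + 1.304901 = 2.2239

2.2239 bits


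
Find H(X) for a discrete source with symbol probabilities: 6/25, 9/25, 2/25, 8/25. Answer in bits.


H = -sum(p_i * log2(p_i)). Terms: -(6/25)*log2(6/25) = 0.494134; -(9/25)*log2(9/25) = 0.530615; -(2/25)*log2(2/25) = 0.291508; -(8/25)*log2(8/25) = 0.526034. H = 0.494134 + 0.530615 + 0.291508 + 0.526034 = 1.8423

1.8423 bits


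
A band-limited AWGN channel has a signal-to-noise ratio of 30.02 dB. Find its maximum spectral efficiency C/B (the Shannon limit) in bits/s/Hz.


SNR_linear = 10^(30.02/10) = 1004.6158; C/B = log2(1 + SNR_linear) = log2(1 + 1004.6158) = 9.9739

9.9739 bits/s/Hz


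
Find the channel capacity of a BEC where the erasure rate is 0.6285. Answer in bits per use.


C = 1 - epsilon = 1 - 0.6285 = 0.3715

0.3715 bits


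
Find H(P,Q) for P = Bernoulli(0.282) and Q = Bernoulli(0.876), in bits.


H(P,Q) = -p*log2(q) - (1-p)*log2(1-q). -0.282*log2(0.876) = 0.053861; -0.718*log2(0.124) = 2.162320. H(P,Q) = 0.053861 + 2.162320 = 2.2162

2.2162 bits


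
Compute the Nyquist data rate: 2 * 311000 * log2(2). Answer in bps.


Rate = 2 * B * log2(M) = 2 * 311000 * 1.0 = 622000.0

622000.0 bps


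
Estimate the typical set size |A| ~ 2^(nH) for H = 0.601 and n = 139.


log2|A_typical| = nH = 139 * 0.601 = 83.539, so |A_typical| ~ 2^83.539 = 1.405e+25

1.405e+25


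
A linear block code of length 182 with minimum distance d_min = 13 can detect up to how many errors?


Detection capability = d_min - 1 = 13 - 1 = 12

12 errors


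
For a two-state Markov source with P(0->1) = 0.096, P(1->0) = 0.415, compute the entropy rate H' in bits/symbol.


Stationary distribution: pi_0 = p10/(p01+p10) = 0.8121, pi_1 = 0.1879. Entropy rate H' = pi_0*H(p01) + pi_1*H(p10) = 0.8121*0.4562 + 0.1879*0.9791 = 0.5544

0.5544 bits/symbol


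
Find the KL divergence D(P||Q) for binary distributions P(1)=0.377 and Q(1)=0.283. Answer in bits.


KL = p*log2(p/q) + (1-p)*log2((1-p)/(1-q)) = 0.377*log2(0.377/0.283) + 0.623*log2(0.623/0.717) = 0.0297

0.0297 bits


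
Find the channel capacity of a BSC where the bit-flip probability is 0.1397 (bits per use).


H(p) = -p*log2(p) - (1-p)*log2(1-p) = -0.1397*log2(0.1397) - 0.8603*log2(0.8603) = 0.396692 + 0.186761 = 0.5835. C = 1 - H(p) = 1 - 0.5835 = 0.4165

0.4165 bits


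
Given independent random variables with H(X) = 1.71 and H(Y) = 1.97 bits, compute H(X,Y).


For independent variables, H(X,Y) = H(X) + H(Y) = 1.71 + 1.97 = 3.68

3.68 bits


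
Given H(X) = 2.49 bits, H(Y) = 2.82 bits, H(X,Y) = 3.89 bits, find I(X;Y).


I(X;Y) = H(X) + H(Y) - H(X,Y) = 2.49 + 2.82 - 3.89 = 1.42

1.42 bits


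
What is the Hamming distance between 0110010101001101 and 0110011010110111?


Count differing positions: . . . . . . ^ ^ ^ ^ ^ ^ ^ . ^ . = 8 differences

8


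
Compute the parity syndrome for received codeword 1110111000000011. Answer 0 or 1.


Syndrome = XOR of all bits = 1 XOR 1 XOR 1 XOR 0 XOR 1 XOR 1 XOR 1 XOR 0 XOR 0 XOR 0 XOR 0 XOR 0 XOR 0 XOR 0 XOR 1 XOR 1 = 0

0


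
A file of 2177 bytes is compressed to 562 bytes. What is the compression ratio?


Ratio = original / compressed = 2177 / 562 = 3.8737

3.8737


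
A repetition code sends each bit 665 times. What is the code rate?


Rate = k/n = 1/665

1/665


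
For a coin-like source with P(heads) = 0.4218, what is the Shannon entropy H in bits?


H = -p*log2(p) - (1-p)*log2(1-p). -0.4218*log2(0.4218) = 0.525297; -0.5782*log2(0.5782) = 0.456986. H = 0.525297 + 0.456986 = 0.9823

0.9823 bits


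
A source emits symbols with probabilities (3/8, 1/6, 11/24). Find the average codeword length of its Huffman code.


Huffman construction (repeatedly merge the two least-probable nodes; each merge adds 1 bit to every symbol beneath it): 1/6 + 3/8 = 13/24; 11/24 + 13/24 = 1. Resulting codeword lengths (in the order the probabilities were given): (2, 2, 1). L_avg = sum(p_i * l_i) = 3/8*2 + 1/6*2 + 11/24*1 = 37/24 = 1.5417

1.5417 bits


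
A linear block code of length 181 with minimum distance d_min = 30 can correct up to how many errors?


Correction capability = floor((d-1)/2) = floor((30-1)/2) = 14

14 errors


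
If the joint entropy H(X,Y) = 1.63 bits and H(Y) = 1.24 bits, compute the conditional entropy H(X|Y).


H(X|Y) = H(X,Y) - H(Y) = 1.63 - 1.24 = 0.39

0.39 bits


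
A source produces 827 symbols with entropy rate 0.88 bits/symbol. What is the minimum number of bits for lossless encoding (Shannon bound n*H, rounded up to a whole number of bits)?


Minimum bits >= n * H = 827 * 0.88 = 727.76, rounded up to a whole number of bits = 728

728 bits


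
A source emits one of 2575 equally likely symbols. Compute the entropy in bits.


H = log2(n) = log2(2575) = 11.3304

11.3304 bits


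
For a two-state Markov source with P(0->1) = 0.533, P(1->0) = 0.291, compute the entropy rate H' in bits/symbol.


Stationary distribution: pi_0 = p10/(p01+p10) = 0.3532, pi_1 = 0.6468. Entropy rate H' = pi_0*H(p01) + pi_1*H(p10) = 0.3532*0.9969 + 0.6468*0.87 = 0.9148

0.9148 bits/symbol


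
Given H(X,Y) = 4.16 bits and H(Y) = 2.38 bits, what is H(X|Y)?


H(X|Y) = H(X,Y) - H(Y) = 4.16 - 2.38 = 1.78

1.78 bits


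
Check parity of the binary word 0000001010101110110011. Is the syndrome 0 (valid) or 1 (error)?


Syndrome = XOR of all bits = 0 XOR 0 XOR 0 XOR 0 XOR 0 XOR 0 XOR 1 XOR 0 XOR 1 XOR 0 XOR 1 XOR 0 XOR 1 XOR 1 XOR 1 XOR 0 XOR 1 XOR 1 XOR 0 XOR 0 XOR 1 XOR 1 = 0

0


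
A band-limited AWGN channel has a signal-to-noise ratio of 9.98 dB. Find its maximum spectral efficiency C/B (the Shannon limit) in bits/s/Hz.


SNR_linear = 10^(9.98/10) = 9.9541; C/B = log2(1 + SNR_linear) = log2(1 + 9.9541) = 3.4534

3.4534 bits/s/Hz


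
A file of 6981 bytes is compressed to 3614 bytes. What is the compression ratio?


Ratio = original / compressed = 6981 / 3614 = 1.9317

1.9317


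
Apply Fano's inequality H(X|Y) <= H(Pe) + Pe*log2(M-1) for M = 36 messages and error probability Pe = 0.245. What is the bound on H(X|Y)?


H(Pe) = -Pe*log2(Pe) - (1-Pe)*log2(1-Pe) = -0.245*log2(0.245) - 0.755*log2(0.755) = 0.497141 + 0.306116 = 0.8033. Pe*log2(M-1) = 0.245*log2(35) = 1.256674. Bound = H(Pe) + Pe*log2(M-1) = 0.497141 + 0.306116 + 1.256674 = 2.0599

2.0599 bits


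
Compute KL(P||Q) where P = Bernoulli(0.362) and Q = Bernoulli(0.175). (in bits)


KL = p*log2(p/q) + (1-p)*log2((1-p)/(1-q)) = 0.362*log2(0.362/0.175) + 0.638*log2(0.638/0.825) = 0.143

0.143 bits


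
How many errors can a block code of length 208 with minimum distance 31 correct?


Correction capability = floor((d-1)/2) = floor((31-1)/2) = 15

15 errors


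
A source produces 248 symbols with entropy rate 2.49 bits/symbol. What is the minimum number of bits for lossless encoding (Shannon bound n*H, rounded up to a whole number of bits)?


Minimum bits >= n * H = 248 * 2.49 = 617.52, rounded up to a whole number of bits = 618

618 bits


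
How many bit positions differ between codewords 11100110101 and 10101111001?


Count differing positions: . ^ . . ^ . . ^ ^ . . = 4 differences

4


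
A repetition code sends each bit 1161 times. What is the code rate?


Rate = k/n = 1/1161

1/1161


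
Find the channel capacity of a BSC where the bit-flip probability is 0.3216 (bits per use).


H(p) = -p*log2(p) - (1-p)*log2(1-p) = -0.3216*log2(0.3216) - 0.6784*log2(0.6784) = 0.526350 + 0.379763 = 0.9061. C = 1 - H(p) = 1 - 0.9061 = 0.0939

0.0939 bits


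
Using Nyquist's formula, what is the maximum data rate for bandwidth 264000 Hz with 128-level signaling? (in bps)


Rate = 2 * B * log2(M) = 2 * 264000 * 7.0 = 3696000.0

3696000.0 bps


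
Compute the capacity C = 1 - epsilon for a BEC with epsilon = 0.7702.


C = 1 - epsilon = 1 - 0.7702 = 0.2298

0.2298 bits


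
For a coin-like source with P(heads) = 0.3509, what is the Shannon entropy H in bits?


H = -p*log2(p) - (1-p)*log2(1-p). -0.3509*log2(0.3509) = 0.530164; -0.6491*log2(0.6491) = 0.404706. H = 0.530164 + 0.404706 = 0.9349

0.9349 bits


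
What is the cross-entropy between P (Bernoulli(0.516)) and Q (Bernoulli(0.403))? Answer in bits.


H(P,Q) = -p*log2(q) - (1-p)*log2(1-q). -0.516*log2(0.403) = 0.676553; -0.484*log2(0.597) = 0.360191. H(P,Q) = 0.676553 + 0.360191 = 1.0367

1.0367 bits


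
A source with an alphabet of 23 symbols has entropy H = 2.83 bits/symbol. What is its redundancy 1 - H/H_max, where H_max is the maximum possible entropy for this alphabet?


H_max = log2(K) = log2(23) = 4.5236 bits/symbol. Redundancy = 1 - H/H_max = 1 - 2.83/4.5236 = 1 - 0.6256 = 0.3744

0.3744


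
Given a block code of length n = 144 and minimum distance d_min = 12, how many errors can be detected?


Detection capability = d_min - 1 = 12 - 1 = 11

11 errors


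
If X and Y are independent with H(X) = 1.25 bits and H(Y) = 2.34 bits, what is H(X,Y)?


For independent variables, H(X,Y) = H(X) + H(Y) = 1.25 + 2.34 = 3.59

3.59 bits


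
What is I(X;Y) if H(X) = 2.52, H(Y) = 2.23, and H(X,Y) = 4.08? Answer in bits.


I(X;Y) = H(X) + H(Y) - H(X,Y) = 2.52 + 2.23 - 4.08 = 0.67

0.67 bits


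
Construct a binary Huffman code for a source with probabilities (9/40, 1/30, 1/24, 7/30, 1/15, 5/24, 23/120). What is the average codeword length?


Huffman construction (repeatedly merge the two least-probable nodes; each merge adds 1 bit to every symbol beneath it): 1/30 + 1/24 = 3/40; 1/15 + 3/40 = 17/120; 17/120 + 23/120 = 1/3; 5/24 + 9/40 = 13/30; 7/30 + 1/3 = 17/30; 13/30 + 17/30 = 1. Resulting codeword lengths (in the order the probabilities were given): (2, 5, 5, 2, 4, 2, 3). L_avg = sum(p_i * l_i) = 9/40*2 + 1/30*5 + 1/24*5 + 7/30*2 + 1/15*4 + 5/24*2 + 23/120*3 = 51/20 = 2.55

2.55 bits


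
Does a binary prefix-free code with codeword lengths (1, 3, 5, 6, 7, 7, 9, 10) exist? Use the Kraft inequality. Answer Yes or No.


Kraft sum = sum(2^(-l_i)) = 0.6904, need <= 1. Result: satisfied (a binary prefix-free code with these lengths exists)

Yes


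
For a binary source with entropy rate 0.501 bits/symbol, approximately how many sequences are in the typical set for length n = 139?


log2|A_typical| = nH = 139 * 0.501 = 69.639, so |A_typical| ~ 2^69.639 = 9.192e+20

9.192e+20


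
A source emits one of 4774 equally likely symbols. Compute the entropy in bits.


H = log2(n) = log2(4774) = 12.221

12.221 bits


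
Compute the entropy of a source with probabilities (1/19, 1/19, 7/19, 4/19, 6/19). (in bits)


H = -sum(p_i * log2(p_i)). Terms: -(1/19)*log2(1/19) = 0.223575; -(1/19)*log2(1/19) = 0.223575; -(7/19)*log2(7/19) = 0.530737; -(4/19)*log2(4/19) = 0.473248; -(6/19)*log2(6/19) = 0.525147. H = 0.223575 + 0.223575 + 0.530737 + 0.473248 + 0.525147 = 1.9763

1.9763 bits


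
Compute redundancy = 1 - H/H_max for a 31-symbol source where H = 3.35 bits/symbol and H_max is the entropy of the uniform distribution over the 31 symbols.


H_max = log2(K) = log2(31) = 4.9542 bits/symbol. Redundancy = 1 - H/H_max = 1 - 3.35/4.9542 = 1 - 0.6762 = 0.3238

0.3238


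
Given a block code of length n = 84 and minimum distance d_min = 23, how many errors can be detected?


Detection capability = d_min - 1 = 23 - 1 = 22

22 errors


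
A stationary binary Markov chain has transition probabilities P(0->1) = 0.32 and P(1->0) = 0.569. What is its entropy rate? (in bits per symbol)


Stationary distribution: pi_0 = p10/(p01+p10) = 0.64, pi_1 = 0.36. Entropy rate H' = pi_0*H(p01) + pi_1*H(p10) = 0.64*0.9044 + 0.36*0.9862 = 0.9338

0.9338 bits/symbol


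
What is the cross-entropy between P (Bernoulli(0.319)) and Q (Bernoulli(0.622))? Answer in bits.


H(P,Q) = -p*log2(q) - (1-p)*log2(1-q). -0.319*log2(0.622) = 0.218519; -0.681*log2(0.378) = 0.955812. H(P,Q) = 0.218519 + 0.955812 = 1.1743

1.1743 bits


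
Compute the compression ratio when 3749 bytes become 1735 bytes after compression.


Ratio = original / compressed = 3749 / 1735 = 2.1608

2.1608


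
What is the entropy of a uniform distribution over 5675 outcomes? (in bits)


H = log2(n) = log2(5675) = 12.4704

12.4704 bits


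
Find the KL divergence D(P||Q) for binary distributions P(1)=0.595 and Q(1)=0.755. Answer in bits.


KL = p*log2(p/q) + (1-p)*log2((1-p)/(1-q)) = 0.595*log2(0.595/0.755) + 0.405*log2(0.405/0.245) = 0.0892

0.0892 bits


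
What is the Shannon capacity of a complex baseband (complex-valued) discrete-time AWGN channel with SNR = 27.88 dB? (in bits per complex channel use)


SNR_linear = 10^(27.88/10) = 613.762; C = log2(1 + SNR_linear) = log2(1 + 613.762) = 9.2639

9.2639 bits/channel use


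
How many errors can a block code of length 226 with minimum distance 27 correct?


Correction capability = floor((d-1)/2) = floor((27-1)/2) = 13

13 errors


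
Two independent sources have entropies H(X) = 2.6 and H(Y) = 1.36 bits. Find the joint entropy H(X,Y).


For independent variables, H(X,Y) = H(X) + H(Y) = 2.6 + 1.36 = 3.96

3.96 bits


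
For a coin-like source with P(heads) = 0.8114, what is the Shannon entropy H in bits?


H = -p*log2(p) - (1-p)*log2(1-p). -0.8114*log2(0.8114) = 0.244649; -0.1886*log2(0.1886) = 0.453884. H = 0.244649 + 0.453884 = 0.6985

0.6985 bits


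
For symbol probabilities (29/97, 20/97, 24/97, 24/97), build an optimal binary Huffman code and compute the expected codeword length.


Huffman construction (repeatedly merge the two least-probable nodes; each merge adds 1 bit to every symbol beneath it): 20/97 + 24/97 = 44/97; 24/97 + 29/97 = 53/97; 44/97 + 53/97 = 1. Resulting codeword lengths (in the order the probabilities were given): (2, 2, 2, 2). L_avg = sum(p_i * l_i) = 29/97*2 + 20/97*2 + 24/97*2 + 24/97*2 = 2

2.0 bits


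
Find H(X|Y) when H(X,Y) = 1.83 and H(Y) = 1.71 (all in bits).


H(X|Y) = H(X,Y) - H(Y) = 1.83 - 1.71 = 0.12

0.12 bits


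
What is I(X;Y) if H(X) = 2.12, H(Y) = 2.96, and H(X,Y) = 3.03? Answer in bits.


I(X;Y) = H(X) + H(Y) - H(X,Y) = 2.12 + 2.96 - 3.03 = 2.05

2.05 bits


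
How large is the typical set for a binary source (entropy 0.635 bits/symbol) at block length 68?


log2|A_typical| = nH = 68 * 0.635 = 43.18, so |A_typical| ~ 2^43.18 = 9.965e+12

9.965e+12


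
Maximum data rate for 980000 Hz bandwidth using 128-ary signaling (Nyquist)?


Rate = 2 * B * log2(M) = 2 * 980000 * 7.0 = 13720000.0

13720000.0 bps


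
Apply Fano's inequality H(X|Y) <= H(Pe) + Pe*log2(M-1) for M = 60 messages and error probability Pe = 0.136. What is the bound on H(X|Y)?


H(Pe) = -Pe*log2(Pe) - (1-Pe)*log2(1-Pe) = -0.136*log2(0.136) - 0.864*log2(0.864) = 0.391452 + 0.182215 = 0.5737. Pe*log2(M-1) = 0.136*log2(59) = 0.800039. Bound = H(Pe) + Pe*log2(M-1) = 0.391452 + 0.182215 + 0.800039 = 1.3737

1.3737 bits


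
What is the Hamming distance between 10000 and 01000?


Count differing positions: ^ ^ . . . = 2 differences

2


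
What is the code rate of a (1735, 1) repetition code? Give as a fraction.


Rate = k/n = 1/1735

1/1735


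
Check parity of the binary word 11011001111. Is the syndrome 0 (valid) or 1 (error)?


Syndrome = XOR of all bits = 1 XOR 1 XOR 0 XOR 1 XOR 1 XOR 0 XOR 0 XOR 1 XOR 1 XOR 1 XOR 1 = 0

0


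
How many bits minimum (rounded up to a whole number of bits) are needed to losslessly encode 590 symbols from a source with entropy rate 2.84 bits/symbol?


Minimum bits >= n * H = 590 * 2.84 = 1675.6, rounded up to a whole number of bits = 1676

1676 bits


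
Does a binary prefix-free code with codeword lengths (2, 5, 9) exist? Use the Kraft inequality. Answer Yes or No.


Kraft sum = sum(2^(-l_i)) = 0.2832, need <= 1. Result: satisfied (a binary prefix-free code with these lengths exists)

Yes


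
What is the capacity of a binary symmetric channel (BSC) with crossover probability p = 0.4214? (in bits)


H(p) = -p*log2(p) - (1-p)*log2(1-p) = -0.4214*log2(0.4214) - 0.5786*log2(0.5786) = 0.525375 + 0.456725 = 0.9821. C = 1 - H(p) = 1 - 0.9821 = 0.0179

0.0179 bits


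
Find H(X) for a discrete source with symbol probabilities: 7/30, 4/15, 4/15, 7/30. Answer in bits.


H = -sum(p_i * log2(p_i)). Terms: -(7/30)*log2(7/30) = 0.489892; -(4/15)*log2(4/15) = 0.508504; -(4/15)*log2(4/15) = 0.508504; -(7/30)*log2(7/30) = 0.489892. H = 0.489892 + 0.508504 + 0.508504 + 0.489892 = 1.9968

1.9968 bits


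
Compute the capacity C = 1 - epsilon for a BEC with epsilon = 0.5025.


C = 1 - epsilon = 1 - 0.5025 = 0.4975

0.4975 bits


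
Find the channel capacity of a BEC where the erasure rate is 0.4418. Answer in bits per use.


C = 1 - epsilon = 1 - 0.4418 = 0.5582

0.5582 bits


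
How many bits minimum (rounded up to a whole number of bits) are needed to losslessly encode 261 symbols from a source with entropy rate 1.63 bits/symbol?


Minimum bits >= n * H = 261 * 1.63 = 425.43, rounded up to a whole number of bits = 426

426 bits


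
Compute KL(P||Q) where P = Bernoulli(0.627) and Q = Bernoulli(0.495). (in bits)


KL = p*log2(p/q) + (1-p)*log2((1-p)/(1-q)) = 0.627*log2(0.627/0.495) + 0.373*log2(0.373/0.505) = 0.0508

0.0508 bits


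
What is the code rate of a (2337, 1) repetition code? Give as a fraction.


Rate = k/n = 1/2337

1/2337


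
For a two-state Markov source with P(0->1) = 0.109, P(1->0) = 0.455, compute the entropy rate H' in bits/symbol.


Stationary distribution: pi_0 = p10/(p01+p10) = 0.8067, pi_1 = 0.1933. Entropy rate H' = pi_0*H(p01) + pi_1*H(p10) = 0.8067*0.4969 + 0.1933*0.9941 = 0.593

0.593 bits/symbol


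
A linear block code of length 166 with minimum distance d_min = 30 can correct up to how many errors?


Correction capability = floor((d-1)/2) = floor((30-1)/2) = 14

14 errors


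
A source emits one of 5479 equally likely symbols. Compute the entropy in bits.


H = log2(n) = log2(5479) = 12.4197

12.4197 bits


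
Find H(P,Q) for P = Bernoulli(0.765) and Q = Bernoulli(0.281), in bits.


H(P,Q) = -p*log2(q) - (1-p)*log2(1-q). -0.765*log2(0.281) = 1.400989; -0.235*log2(0.719) = 0.111845. H(P,Q) = 1.400989 + 0.111845 = 1.5128

1.5128 bits


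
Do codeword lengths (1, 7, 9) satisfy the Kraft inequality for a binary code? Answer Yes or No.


Kraft sum = sum(2^(-l_i)) = 0.5098, need <= 1. Result: satisfied (a binary prefix-free code with these lengths exists)

Yes


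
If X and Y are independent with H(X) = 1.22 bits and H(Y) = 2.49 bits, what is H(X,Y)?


For independent variables, H(X,Y) = H(X) + H(Y) = 1.22 + 2.49 = 3.71

3.71 bits


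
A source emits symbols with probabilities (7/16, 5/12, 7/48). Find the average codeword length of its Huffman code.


Huffman construction (repeatedly merge the two least-probable nodes; each merge adds 1 bit to every symbol beneath it): 7/48 + 5/12 = 9/16; 7/16 + 9/16 = 1. Resulting codeword lengths (in the order the probabilities were given): (1, 2, 2). L_avg = sum(p_i * l_i) = 7/16*1 + 5/12*2 + 7/48*2 = 25/16 = 1.5625

1.5625 bits


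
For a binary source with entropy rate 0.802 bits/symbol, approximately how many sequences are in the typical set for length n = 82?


log2|A_typical| = nH = 82 * 0.802 = 65.764, so |A_typical| ~ 2^65.764 = 6.265e+19

6.265e+19


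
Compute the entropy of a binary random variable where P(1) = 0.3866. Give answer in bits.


H = -p*log2(p) - (1-p)*log2(1-p). -0.3866*log2(0.3866) = 0.530062; -0.6134*log2(0.6134) = 0.432508. H = 0.530062 + 0.432508 = 0.9626

0.9626 bits


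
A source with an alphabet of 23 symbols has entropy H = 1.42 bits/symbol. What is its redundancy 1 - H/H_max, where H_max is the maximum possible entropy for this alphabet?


H_max = log2(K) = log2(23) = 4.5236 bits/symbol. Redundancy = 1 - H/H_max = 1 - 1.42/4.5236 = 1 - 0.3139 = 0.6861

0.6861


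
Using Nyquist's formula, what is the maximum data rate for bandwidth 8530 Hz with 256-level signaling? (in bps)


Rate = 2 * B * log2(M) = 2 * 8530 * 8.0 = 136480.0

136480.0 bps


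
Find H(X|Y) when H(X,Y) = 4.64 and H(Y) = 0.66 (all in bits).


H(X|Y) = H(X,Y) - H(Y) = 4.64 - 0.66 = 3.98

3.98 bits


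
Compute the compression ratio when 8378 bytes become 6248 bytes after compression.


Ratio = original / compressed = 8378 / 6248 = 1.3409

1.3409


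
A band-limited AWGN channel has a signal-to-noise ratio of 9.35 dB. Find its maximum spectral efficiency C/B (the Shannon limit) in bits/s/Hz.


SNR_linear = 10^(9.35/10) = 8.6099; C/B = log2(1 + SNR_linear) = log2(1 + 8.6099) = 3.2645

3.2645 bits/s/Hz


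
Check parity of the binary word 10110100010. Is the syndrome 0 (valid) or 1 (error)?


Syndrome = XOR of all bits = 1 XOR 0 XOR 1 XOR 1 XOR 0 XOR 1 XOR 0 XOR 0 XOR 0 XOR 1 XOR 0 = 1

1


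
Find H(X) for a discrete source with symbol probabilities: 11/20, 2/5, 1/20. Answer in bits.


H = -sum(p_i * log2(p_i)). Terms: -(11/20)*log2(11/20) = 0.474373; -(2/5)*log2(2/5) = 0.528771; -(1/20)*log2(1/20) = 0.216096. H = 0.474373 + 0.528771 + 0.216096 = 1.2192

1.2192 bits


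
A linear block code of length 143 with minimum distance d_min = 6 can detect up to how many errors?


Detection capability = d_min - 1 = 6 - 1 = 5

5 errors


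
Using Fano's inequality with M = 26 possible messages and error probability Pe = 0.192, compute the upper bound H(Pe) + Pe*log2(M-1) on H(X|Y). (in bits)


H(Pe) = -Pe*log2(Pe) - (1-Pe)*log2(1-Pe) = -0.192*log2(0.192) - 0.808*log2(0.808) = 0.457118 + 0.248519 = 0.7056. Pe*log2(M-1) = 0.192*log2(25) = 0.891620. Bound = H(Pe) + Pe*log2(M-1) = 0.457118 + 0.248519 + 0.891620 = 1.5973

1.5973 bits


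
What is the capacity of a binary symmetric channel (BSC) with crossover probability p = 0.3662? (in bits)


H(p) = -p*log2(p) - (1-p)*log2(1-p) = -0.3662*log2(0.3662) - 0.6338*log2(0.6338) = 0.530732 + 0.416977 = 0.9477. C = 1 - H(p) = 1 - 0.9477 = 0.0523

0.0523 bits


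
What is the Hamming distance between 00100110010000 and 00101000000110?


Count differing positions: . . . . ^ ^ ^ . . ^ . ^ ^ . = 6 differences

6


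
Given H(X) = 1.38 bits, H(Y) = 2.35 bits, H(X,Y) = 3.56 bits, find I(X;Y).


I(X;Y) = H(X) + H(Y) - H(X,Y) = 1.38 + 2.35 - 3.56 = 0.17

0.17 bits


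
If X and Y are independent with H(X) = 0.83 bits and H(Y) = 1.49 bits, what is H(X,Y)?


For independent variables, H(X,Y) = H(X) + H(Y) = 0.83 + 1.49 = 2.32

2.32 bits


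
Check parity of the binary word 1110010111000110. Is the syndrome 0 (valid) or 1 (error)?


Syndrome = XOR of all bits = 1 XOR 1 XOR 1 XOR 0 XOR 0 XOR 1 XOR 0 XOR 1 XOR 1 XOR 1 XOR 0 XOR 0 XOR 0 XOR 1 XOR 1 XOR 0 = 1

1


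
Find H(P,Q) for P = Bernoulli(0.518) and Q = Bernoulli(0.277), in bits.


H(P,Q) = -p*log2(q) - (1-p)*log2(1-q). -0.518*log2(0.277) = 0.959358; -0.482*log2(0.723) = 0.225543. H(P,Q) = 0.959358 + 0.225543 = 1.1849

1.1849 bits


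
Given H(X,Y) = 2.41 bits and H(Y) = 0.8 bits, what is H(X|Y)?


H(X|Y) = H(X,Y) - H(Y) = 2.41 - 0.8 = 1.61

1.61 bits


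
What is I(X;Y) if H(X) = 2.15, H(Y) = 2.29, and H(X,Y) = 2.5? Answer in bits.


I(X;Y) = H(X) + H(Y) - H(X,Y) = 2.15 + 2.29 - 2.5 = 1.94

1.94 bits


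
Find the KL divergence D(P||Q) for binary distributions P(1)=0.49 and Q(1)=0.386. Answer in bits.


KL = p*log2(p/q) + (1-p)*log2((1-p)/(1-q)) = 0.49*log2(0.49/0.386) + 0.51*log2(0.51/0.614) = 0.0321

0.0321 bits


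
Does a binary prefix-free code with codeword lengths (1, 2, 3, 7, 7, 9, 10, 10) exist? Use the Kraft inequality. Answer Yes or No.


Kraft sum = sum(2^(-l_i)) = 0.8945, need <= 1. Result: satisfied (a binary prefix-free code with these lengths exists)

Yes


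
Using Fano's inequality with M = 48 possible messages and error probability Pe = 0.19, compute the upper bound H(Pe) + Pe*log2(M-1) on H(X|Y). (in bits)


H(Pe) = -Pe*log2(Pe) - (1-Pe)*log2(1-Pe) = -0.19*log2(0.19) - 0.81*log2(0.81) = 0.455226 + 0.246245 = 0.7015. Pe*log2(M-1) = 0.19*log2(47) = 1.055372. Bound = H(Pe) + Pe*log2(M-1) = 0.455226 + 0.246245 + 1.055372 = 1.7568

1.7568 bits


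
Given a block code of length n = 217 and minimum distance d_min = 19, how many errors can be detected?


Detection capability = d_min - 1 = 19 - 1 = 18

18 errors


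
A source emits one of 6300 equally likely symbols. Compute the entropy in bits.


H = log2(n) = log2(6300) = 12.6211

12.6211 bits


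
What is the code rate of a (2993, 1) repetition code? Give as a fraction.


Rate = k/n = 1/2993

1/2993


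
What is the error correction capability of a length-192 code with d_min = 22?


Correction capability = floor((d-1)/2) = floor((22-1)/2) = 10

10 errors


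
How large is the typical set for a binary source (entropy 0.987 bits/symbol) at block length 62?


log2|A_typical| = nH = 62 * 0.987 = 61.194, so |A_typical| ~ 2^61.194 = 2.638e+18

2.638e+18


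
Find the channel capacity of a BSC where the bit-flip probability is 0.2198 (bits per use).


H(p) = -p*log2(p) - (1-p)*log2(1-p) = -0.2198*log2(0.2198) - 0.7802*log2(0.7802) = 0.480425 + 0.279377 = 0.7598. C = 1 - H(p) = 1 - 0.7598 = 0.2402

0.2402 bits


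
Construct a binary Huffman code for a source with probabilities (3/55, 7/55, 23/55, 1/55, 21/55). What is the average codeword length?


Huffman construction (repeatedly merge the two least-probable nodes; each merge adds 1 bit to every symbol beneath it): 1/55 + 3/55 = 4/55; 4/55 + 7/55 = 1/5; 1/5 + 21/55 = 32/55; 23/55 + 32/55 = 1. Resulting codeword lengths (in the order the probabilities were given): (4, 3, 1, 4, 2). L_avg = sum(p_i * l_i) = 3/55*4 + 7/55*3 + 23/55*1 + 1/55*4 + 21/55*2 = 102/55 = 1.8545

1.8545 bits


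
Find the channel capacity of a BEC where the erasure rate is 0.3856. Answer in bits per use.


C = 1 - epsilon = 1 - 0.3856 = 0.6144

0.6144 bits


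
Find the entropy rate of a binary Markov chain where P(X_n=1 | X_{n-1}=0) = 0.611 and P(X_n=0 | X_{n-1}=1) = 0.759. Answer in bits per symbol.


Stationary distribution: pi_0 = p10/(p01+p10) = 0.554, pi_1 = 0.446. Entropy rate H' = pi_0*H(p01) + pi_1*H(p10) = 0.554*0.9642 + 0.446*0.7967 = 0.8895

0.8895 bits/symbol


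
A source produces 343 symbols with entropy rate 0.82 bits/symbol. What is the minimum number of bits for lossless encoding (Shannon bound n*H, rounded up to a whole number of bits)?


Minimum bits >= n * H = 343 * 0.82 = 281.26, rounded up to a whole number of bits = 282

282 bits


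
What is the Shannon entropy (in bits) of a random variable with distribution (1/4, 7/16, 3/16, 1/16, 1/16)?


H = -sum(p_i * log2(p_i)). Terms: -(1/4)*log2(1/4) = 0.500000; -(7/16)*log2(7/16) = 0.521782; -(3/16)*log2(3/16) = 0.452820; -(1/16)*log2(1/16) = 0.250000; -(1/16)*log2(1/16) = 0.250000. H = 0.500000 + 0.521782 + 0.452820 + 0.250000 + 0.250000 = 1.9746

1.9746 bits


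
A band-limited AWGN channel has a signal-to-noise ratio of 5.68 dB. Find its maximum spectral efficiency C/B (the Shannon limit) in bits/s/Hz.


SNR_linear = 10^(5.68/10) = 3.6983; C/B = log2(1 + SNR_linear) = log2(1 + 3.6983) = 2.2321

2.2321 bits/s/Hz


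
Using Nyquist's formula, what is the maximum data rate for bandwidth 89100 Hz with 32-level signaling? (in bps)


Rate = 2 * B * log2(M) = 2 * 89100 * 5.0 = 891000.0

891000.0 bps


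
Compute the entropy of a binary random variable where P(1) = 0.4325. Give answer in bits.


H = -p*log2(p) - (1-p)*log2(1-p). -0.4325*log2(0.4325) = 0.522991; -0.5675*log2(0.5675) = 0.463822. H = 0.522991 + 0.463822 = 0.9868

0.9868 bits


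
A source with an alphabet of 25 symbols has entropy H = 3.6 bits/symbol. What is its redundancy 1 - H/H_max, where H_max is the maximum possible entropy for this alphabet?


H_max = log2(K) = log2(25) = 4.6439 bits/symbol. Redundancy = 1 - H/H_max = 1 - 3.6/4.6439 = 1 - 0.7752 = 0.2248

0.2248


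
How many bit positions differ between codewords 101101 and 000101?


Count differing positions: ^ . ^ . . . = 2 differences

2


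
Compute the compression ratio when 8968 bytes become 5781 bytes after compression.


Ratio = original / compressed = 8968 / 5781 = 1.5513

1.5513


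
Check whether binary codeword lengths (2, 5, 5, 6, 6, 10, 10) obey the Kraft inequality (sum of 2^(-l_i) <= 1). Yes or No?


Kraft sum = sum(2^(-l_i)) = 0.3457, need <= 1. Result: satisfied (a binary prefix-free code with these lengths exists)

Yes


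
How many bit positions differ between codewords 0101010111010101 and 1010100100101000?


Count differing positions: ^ ^ ^ ^ ^ ^ . . ^ ^ ^ ^ ^ ^ . ^ = 13 differences

13


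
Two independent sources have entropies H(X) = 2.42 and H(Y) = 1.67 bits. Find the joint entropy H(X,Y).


For independent variables, H(X,Y) = H(X) + H(Y) = 2.42 + 1.67 = 4.09

4.09 bits


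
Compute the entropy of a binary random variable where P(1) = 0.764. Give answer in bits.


H = -p*log2(p) - (1-p)*log2(1-p). -0.764*log2(0.764) = 0.296704; -0.236*log2(0.236) = 0.491621. H = 0.296704 + 0.491621 = 0.7883

0.7883 bits


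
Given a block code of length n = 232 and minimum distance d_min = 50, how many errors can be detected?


Detection capability = d_min - 1 = 50 - 1 = 49

49 errors


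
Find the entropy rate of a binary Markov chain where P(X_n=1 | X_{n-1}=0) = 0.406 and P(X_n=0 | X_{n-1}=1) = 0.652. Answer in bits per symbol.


Stationary distribution: pi_0 = p10/(p01+p10) = 0.6163, pi_1 = 0.3837. Entropy rate H' = pi_0*H(p01) + pi_1*H(p10) = 0.6163*0.9744 + 0.3837*0.9323 = 0.9582

0.9582 bits/symbol


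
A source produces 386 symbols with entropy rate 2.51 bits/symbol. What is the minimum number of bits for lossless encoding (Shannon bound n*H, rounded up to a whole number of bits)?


Minimum bits >= n * H = 386 * 2.51 = 968.86, rounded up to a whole number of bits = 969

969 bits
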